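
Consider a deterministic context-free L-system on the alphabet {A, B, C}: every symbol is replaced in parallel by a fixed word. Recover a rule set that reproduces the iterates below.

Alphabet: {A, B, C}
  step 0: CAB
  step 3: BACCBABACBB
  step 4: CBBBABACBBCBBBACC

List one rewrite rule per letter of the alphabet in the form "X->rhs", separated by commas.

A->BB, B->C, C->BA

  step 3 ⇒ step 4: BACCBABACBB ⇒ C·BB·BA·BA·C·BB·C·BB·BA·C·C
    A ↦ BB
    B ↦ C
    C ↦ BA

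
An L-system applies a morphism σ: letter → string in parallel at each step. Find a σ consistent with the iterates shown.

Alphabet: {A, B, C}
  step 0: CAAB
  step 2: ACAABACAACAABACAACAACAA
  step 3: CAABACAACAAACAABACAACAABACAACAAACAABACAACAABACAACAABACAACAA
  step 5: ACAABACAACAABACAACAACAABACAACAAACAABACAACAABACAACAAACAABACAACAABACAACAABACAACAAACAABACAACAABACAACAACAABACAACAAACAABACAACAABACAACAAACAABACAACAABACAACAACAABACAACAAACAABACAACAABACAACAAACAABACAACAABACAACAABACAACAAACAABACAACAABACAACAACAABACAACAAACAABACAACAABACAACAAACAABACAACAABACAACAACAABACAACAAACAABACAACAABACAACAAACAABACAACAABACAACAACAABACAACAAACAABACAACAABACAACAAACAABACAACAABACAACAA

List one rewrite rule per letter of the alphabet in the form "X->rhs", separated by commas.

A->CAA, B->A, C->BA

  step 2 ⇒ step 3: ACAABACAACAABACAACAACAA ⇒ CAA·BA·CAA·CAA·A·CAA·BA·CAA·CAA·BA·CAA·CAA·A·CAA·BA·CAA·CAA·BA·CAA·CAA·BA·CAA·CAA
    A ↦ CAA
    B ↦ A
    C ↦ BA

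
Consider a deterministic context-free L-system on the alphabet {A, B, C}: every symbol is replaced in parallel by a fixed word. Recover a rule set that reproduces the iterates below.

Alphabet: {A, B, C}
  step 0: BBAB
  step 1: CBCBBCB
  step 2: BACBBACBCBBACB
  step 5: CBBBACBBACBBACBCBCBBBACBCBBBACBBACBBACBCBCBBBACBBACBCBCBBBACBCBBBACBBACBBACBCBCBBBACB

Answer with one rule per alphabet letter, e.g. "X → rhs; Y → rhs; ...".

  step 1 ⇒ step 2: CBCBBCB ⇒ BA·CB·BA·CB·CB·BA·CB
    B ↦ CB
    C ↦ BA
  step 0 ⇒ step 1: BBAB ⇒ CB·CB·B·CB
    A ↦ B

A->B, B->CB, C->BA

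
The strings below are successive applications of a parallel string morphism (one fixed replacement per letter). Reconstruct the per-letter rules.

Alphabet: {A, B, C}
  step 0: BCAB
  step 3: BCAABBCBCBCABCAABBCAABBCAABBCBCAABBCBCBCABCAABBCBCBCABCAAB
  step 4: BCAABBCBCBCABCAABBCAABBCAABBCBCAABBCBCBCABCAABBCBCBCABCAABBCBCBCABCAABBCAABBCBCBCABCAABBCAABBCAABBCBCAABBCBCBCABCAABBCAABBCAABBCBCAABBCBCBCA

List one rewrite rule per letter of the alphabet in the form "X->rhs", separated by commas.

A->BC, B->BCA, C->AB

  step 3 ⇒ step 4: BCAABBCBCBCABCAABBCAABBCAABBCBCAABBCBCBCABCAABBCBCBCABCAAB ⇒ BCA·AB·BC·BC·BCA·BCA·AB·BCA·AB·BCA·AB·BC·BCA·AB·BC·BC·BCA·BCA·AB·BC·BC·BCA·BCA·AB·BC·BC·BCA·BCA·AB·BCA·AB·BC·BC·BCA·BCA·AB·BCA·AB·BCA·AB·BC·BCA·AB·BC·BC·BCA·BCA·AB·BCA·AB·BCA·AB·BC·BCA·AB·BC·BC·BCA
    A ↦ BC
    B ↦ BCA
    C ↦ AB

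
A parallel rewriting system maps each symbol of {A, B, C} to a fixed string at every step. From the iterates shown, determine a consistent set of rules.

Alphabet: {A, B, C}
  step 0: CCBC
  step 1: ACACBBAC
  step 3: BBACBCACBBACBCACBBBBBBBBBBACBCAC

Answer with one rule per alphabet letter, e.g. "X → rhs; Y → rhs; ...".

A->BC, B->BB, C->AC

  step 0 ⇒ step 1: CCBC ⇒ AC·AC·BB·AC
    B ↦ BB
    C ↦ AC
    A ↦ BC  (constrained at step 1)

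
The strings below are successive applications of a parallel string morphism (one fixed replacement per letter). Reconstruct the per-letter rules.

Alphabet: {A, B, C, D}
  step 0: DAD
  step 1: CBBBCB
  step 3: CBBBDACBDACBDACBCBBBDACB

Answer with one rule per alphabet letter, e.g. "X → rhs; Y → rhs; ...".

A->BB, B->CB, C->DA, D->CB

  step 0 ⇒ step 1: DAD ⇒ CB·BB·CB
    A ↦ BB
    D ↦ CB
    B ↦ CB  (constrained at step 1)
    C ↦ DA  (constrained at step 1)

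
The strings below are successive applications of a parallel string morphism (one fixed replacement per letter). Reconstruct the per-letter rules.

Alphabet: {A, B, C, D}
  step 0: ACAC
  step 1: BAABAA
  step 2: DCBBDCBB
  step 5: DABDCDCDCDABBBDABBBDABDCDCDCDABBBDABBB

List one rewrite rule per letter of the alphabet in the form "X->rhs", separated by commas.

  step 1 ⇒ step 2: BAABAA ⇒ DC·B·B·DC·B·B
    A ↦ B
    B ↦ DC
  step 0 ⇒ step 1: ACAC ⇒ B·AA·B·AA
    C ↦ AA
    D ↦ DA  (constrained at step 2)

A->B, B->DC, C->AA, D->DA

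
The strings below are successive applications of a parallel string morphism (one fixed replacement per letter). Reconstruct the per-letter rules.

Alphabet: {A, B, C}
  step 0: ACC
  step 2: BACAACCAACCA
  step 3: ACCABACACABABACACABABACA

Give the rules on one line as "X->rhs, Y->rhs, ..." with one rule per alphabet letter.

  step 2 ⇒ step 3: BACAACCAACCA ⇒ AC·CA·BA·CA·CA·BA·BA·CA·CA·BA·BA·CA
    A ↦ CA
    B ↦ AC
    C ↦ BA

A->CA, B->AC, C->BA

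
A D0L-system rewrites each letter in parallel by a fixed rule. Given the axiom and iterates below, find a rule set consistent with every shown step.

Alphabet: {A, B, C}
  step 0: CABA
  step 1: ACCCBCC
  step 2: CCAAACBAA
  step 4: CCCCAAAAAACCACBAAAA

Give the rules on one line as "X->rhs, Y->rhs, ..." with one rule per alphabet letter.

  step 1 ⇒ step 2: ACCCBCC ⇒ CC·A·A·A·CB·A·A
    A ↦ CC
    B ↦ CB
    C ↦ A

A->CC, B->CB, C->A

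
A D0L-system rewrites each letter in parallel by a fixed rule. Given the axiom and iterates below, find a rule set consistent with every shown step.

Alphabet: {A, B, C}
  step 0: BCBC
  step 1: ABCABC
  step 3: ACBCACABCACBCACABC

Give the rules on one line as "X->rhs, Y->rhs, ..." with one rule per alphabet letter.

  step 0 ⇒ step 1: BCBC ⇒ A·BC·A·BC
    B ↦ A
    C ↦ BC
    A ↦ AC  (constrained at step 1)

A->AC, B->A, C->BC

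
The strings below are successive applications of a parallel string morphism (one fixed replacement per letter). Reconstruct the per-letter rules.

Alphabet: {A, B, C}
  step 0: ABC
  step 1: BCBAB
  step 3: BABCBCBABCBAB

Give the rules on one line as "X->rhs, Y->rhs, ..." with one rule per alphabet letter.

A->B, B->C, C->BAB

  step 0 ⇒ step 1: ABC ⇒ B·C·BAB
    A ↦ B
    B ↦ C
    C ↦ BAB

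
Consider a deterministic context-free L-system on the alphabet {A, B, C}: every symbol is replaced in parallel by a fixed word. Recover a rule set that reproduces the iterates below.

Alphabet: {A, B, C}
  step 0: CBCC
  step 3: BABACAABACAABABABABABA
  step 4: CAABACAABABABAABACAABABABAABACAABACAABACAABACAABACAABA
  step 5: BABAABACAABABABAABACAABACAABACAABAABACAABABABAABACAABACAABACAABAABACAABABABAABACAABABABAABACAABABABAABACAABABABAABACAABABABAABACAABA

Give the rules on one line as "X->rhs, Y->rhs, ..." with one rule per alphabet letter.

A->ABA, B->CA, C->B

  step 4 ⇒ step 5: CAABACAABABABAABACAABABABAABACAABACAABACAABACAABACAABA ⇒ B·ABA·ABA·CA·ABA·B·ABA·ABA·CA·ABA·CA·ABA·CA·ABA·ABA·CA·ABA·B·ABA·ABA·CA·ABA·CA·ABA·CA·ABA·ABA·CA·ABA·B·ABA·ABA·CA·ABA·B·ABA·ABA·CA·ABA·B·ABA·ABA·CA·ABA·B·ABA·ABA·CA·ABA·B·ABA·ABA·CA·ABA
    A ↦ ABA
    B ↦ CA
    C ↦ B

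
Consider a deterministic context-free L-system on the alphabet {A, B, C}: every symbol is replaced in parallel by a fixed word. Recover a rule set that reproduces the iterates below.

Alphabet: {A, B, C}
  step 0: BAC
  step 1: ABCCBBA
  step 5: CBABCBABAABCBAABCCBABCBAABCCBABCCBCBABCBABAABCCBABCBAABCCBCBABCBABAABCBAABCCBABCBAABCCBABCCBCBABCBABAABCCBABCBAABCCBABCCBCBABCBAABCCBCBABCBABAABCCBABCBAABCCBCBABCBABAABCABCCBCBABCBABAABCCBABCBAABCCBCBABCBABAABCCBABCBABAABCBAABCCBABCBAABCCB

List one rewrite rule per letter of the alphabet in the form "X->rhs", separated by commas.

A->CB, B->ABC, C->BA

  step 0 ⇒ step 1: BAC ⇒ ABC·CB·BA
    A ↦ CB
    B ↦ ABC
    C ↦ BA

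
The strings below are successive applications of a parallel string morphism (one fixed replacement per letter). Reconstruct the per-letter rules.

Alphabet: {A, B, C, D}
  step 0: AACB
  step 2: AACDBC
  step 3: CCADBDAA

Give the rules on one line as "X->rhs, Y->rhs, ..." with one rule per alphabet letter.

A->C, B->DA, C->A, D->DB

  step 2 ⇒ step 3: AACDBC ⇒ C·C·A·DB·DA·A
    A ↦ C
    B ↦ DA
    C ↦ A
    D ↦ DB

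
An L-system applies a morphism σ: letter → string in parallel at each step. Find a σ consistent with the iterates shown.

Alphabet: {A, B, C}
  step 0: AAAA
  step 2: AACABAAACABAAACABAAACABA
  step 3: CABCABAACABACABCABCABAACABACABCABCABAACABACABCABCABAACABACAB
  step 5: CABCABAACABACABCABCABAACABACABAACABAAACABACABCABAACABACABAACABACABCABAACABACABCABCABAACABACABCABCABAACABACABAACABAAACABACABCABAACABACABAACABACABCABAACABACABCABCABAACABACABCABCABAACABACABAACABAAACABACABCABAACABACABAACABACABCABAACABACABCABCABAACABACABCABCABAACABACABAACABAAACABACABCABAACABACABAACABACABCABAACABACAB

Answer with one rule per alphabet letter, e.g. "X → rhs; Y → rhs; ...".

  step 2 ⇒ step 3: AACABAAACABAAACABAAACABA ⇒ CAB·CAB·AA·CAB·A·CAB·CAB·CAB·AA·CAB·A·CAB·CAB·CAB·AA·CAB·A·CAB·CAB·CAB·AA·CAB·A·CAB
    A ↦ CAB
    B ↦ A
    C ↦ AA

A->CAB, B->A, C->AA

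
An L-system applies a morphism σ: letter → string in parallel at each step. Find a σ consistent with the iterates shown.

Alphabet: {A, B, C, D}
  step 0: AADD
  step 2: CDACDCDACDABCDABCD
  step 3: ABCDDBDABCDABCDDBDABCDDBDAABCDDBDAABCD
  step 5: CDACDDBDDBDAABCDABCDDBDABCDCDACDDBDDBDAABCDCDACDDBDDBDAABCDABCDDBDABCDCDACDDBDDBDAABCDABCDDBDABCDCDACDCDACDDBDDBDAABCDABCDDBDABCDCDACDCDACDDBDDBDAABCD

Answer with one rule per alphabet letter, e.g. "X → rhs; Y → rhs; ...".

  step 2 ⇒ step 3: CDACDCDACDABCDABCD ⇒ AB·CD·DBD·AB·CD·AB·CD·DBD·AB·CD·DBD·A·AB·CD·DBD·A·AB·CD
    A ↦ DBD
    B ↦ A
    C ↦ AB
    D ↦ CD

A->DBD, B->A, C->AB, D->CD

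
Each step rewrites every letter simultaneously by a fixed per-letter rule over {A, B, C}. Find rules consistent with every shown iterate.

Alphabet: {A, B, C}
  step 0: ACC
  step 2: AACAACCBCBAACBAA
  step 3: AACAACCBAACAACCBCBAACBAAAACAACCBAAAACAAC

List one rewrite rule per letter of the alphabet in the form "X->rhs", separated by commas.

  step 2 ⇒ step 3: AACAACCBCBAACBAA ⇒ AAC·AAC·CB·AAC·AAC·CB·CB·AA·CB·AA·AAC·AAC·CB·AA·AAC·AAC
    A ↦ AAC
    B ↦ AA
    C ↦ CB

A->AAC, B->AA, C->CB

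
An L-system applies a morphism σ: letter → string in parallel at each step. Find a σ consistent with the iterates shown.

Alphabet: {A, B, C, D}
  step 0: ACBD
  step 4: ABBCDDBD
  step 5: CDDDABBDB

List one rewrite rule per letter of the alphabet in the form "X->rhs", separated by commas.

A->CD, B->D, C->A, D->B

  step 4 ⇒ step 5: ABBCDDBD ⇒ CD·D·D·A·B·B·D·B
    A ↦ CD
    B ↦ D
    C ↦ A
    D ↦ B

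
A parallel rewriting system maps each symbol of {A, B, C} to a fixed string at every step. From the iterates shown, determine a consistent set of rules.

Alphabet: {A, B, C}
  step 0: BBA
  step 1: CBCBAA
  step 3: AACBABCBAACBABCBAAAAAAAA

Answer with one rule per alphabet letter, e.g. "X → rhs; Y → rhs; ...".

A->AA, B->CB, C->AB

  step 0 ⇒ step 1: BBA ⇒ CB·CB·AA
    A ↦ AA
    B ↦ CB
    C ↦ AB  (constrained at step 1)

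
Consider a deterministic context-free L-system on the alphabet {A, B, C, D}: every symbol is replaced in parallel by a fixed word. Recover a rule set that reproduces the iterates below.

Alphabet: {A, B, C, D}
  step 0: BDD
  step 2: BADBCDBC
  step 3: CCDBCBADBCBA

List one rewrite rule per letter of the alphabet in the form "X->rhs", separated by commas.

A->C, B->C, C->BA, D->DB

  step 2 ⇒ step 3: BADBCDBC ⇒ C·C·DB·C·BA·DB·C·BA
    A ↦ C
    B ↦ C
    C ↦ BA
    D ↦ DB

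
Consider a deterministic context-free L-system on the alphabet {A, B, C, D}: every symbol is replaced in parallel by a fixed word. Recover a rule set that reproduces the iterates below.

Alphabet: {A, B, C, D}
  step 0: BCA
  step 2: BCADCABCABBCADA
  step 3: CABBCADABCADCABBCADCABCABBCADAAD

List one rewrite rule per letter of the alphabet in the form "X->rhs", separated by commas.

A->AD, B->CAB, C->BC, D->A

  step 2 ⇒ step 3: BCADCABCABBCADA ⇒ CAB·BC·AD·A·BC·AD·CAB·BC·AD·CAB·CAB·BC·AD·A·AD
    A ↦ AD
    B ↦ CAB
    C ↦ BC
    D ↦ A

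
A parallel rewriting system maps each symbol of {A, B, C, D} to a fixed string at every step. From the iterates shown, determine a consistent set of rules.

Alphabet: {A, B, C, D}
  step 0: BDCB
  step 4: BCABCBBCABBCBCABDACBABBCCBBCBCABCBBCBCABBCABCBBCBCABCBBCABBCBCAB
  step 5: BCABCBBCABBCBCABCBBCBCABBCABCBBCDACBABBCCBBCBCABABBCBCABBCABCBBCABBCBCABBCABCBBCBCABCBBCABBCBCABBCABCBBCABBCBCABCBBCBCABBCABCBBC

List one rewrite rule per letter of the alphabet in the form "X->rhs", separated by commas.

  step 4 ⇒ step 5: BCABCBBCABBCBCABDACBABBCCBBCBCABCBBCBCABBCABCBBCBCABCBBCABBCBCAB ⇒ BC·AB·CB·BC·AB·BC·BC·AB·CB·BC·BC·AB·BC·AB·CB·BC·DA·CB·AB·BC·CB·BC·BC·AB·AB·BC·BC·AB·BC·AB·CB·BC·AB·BC·BC·AB·BC·AB·CB·BC·BC·AB·CB·BC·AB·BC·BC·AB·BC·AB·CB·BC·AB·BC·BC·AB·CB·BC·BC·AB·BC·AB·CB·BC
    A ↦ CB
    B ↦ BC
    C ↦ AB
    D ↦ DA

A->CB, B->BC, C->AB, D->DA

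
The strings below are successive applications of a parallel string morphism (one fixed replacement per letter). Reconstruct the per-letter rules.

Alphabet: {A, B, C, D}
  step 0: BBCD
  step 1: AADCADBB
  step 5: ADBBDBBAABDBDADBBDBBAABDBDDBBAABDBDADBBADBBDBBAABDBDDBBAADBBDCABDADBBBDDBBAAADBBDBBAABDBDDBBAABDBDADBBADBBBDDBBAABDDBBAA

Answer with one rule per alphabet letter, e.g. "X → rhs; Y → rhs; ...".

A->BD, B->A, C->DCA, D->DBB

  step 0 ⇒ step 1: BBCD ⇒ A·A·DCA·DBB
    B ↦ A
    C ↦ DCA
    D ↦ DBB
    A ↦ BD  (constrained at step 1)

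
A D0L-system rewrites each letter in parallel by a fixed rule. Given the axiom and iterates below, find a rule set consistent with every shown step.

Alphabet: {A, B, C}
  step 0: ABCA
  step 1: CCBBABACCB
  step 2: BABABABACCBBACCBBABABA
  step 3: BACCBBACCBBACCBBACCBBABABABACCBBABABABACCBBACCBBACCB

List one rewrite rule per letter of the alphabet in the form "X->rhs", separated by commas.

  step 2 ⇒ step 3: BABABABACCBBACCBBABABA ⇒ BA·CCB·BA·CCB·BA·CCB·BA·CCB·BA·BA·BA·BA·CCB·BA·BA·BA·BA·CCB·BA·CCB·BA·CCB
    A ↦ CCB
    B ↦ BA
    C ↦ BA

A->CCB, B->BA, C->BA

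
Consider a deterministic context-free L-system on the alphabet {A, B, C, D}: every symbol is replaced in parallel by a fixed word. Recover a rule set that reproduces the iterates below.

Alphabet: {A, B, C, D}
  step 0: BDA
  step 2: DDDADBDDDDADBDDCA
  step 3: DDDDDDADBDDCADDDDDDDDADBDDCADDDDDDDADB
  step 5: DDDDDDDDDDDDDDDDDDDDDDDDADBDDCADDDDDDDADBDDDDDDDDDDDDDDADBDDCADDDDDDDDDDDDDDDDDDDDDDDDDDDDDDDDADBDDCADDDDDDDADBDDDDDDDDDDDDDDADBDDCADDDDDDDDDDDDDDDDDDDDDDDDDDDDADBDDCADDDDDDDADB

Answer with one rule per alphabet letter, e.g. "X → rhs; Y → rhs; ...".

A->ADB, B->CA, C->DDD, D->DD

  step 2 ⇒ step 3: DDDADBDDDDADBDDCA ⇒ DD·DD·DD·ADB·DD·CA·DD·DD·DD·DD·ADB·DD·CA·DD·DD·DDD·ADB
    A ↦ ADB
    B ↦ CA
    C ↦ DDD
    D ↦ DD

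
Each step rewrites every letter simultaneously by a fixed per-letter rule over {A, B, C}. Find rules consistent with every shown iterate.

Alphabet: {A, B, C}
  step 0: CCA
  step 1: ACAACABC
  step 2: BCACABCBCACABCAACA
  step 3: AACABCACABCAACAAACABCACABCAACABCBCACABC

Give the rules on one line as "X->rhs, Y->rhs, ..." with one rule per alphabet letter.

  step 2 ⇒ step 3: BCACABCBCACABCAACA ⇒ A·ACA·BC·ACA·BC·A·ACA·A·ACA·BC·ACA·BC·A·ACA·BC·BC·ACA·BC
    A ↦ BC
    B ↦ A
    C ↦ ACA

A->BC, B->A, C->ACA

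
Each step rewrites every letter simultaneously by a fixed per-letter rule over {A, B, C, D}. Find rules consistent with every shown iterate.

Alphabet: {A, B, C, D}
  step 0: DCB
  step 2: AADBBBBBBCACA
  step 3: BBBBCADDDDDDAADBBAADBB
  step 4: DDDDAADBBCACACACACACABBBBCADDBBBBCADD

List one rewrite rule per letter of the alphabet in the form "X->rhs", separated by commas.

A->BB, B->D, C->AAD, D->CA

  step 3 ⇒ step 4: BBBBCADDDDDDAADBBAADBB ⇒ D·D·D·D·AAD·BB·CA·CA·CA·CA·CA·CA·BB·BB·CA·D·D·BB·BB·CA·D·D
    A ↦ BB
    B ↦ D
    C ↦ AAD
    D ↦ CA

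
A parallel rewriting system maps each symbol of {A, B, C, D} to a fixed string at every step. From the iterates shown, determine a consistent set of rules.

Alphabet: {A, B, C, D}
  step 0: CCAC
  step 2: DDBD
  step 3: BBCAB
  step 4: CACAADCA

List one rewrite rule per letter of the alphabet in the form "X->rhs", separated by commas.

A->D, B->CA, C->A, D->B

  step 3 ⇒ step 4: BBCAB ⇒ CA·CA·A·D·CA
    A ↦ D
    B ↦ CA
    C ↦ A
  step 2 ⇒ step 3: DDBD ⇒ B·B·CA·B
    D ↦ B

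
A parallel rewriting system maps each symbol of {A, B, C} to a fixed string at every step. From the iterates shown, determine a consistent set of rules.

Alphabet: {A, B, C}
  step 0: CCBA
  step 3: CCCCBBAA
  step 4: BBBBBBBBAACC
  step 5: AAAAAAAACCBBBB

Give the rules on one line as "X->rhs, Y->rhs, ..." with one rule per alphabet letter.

  step 4 ⇒ step 5: BBBBBBBBAACC ⇒ A·A·A·A·A·A·A·A·C·C·BB·BB
    A ↦ C
    B ↦ A
    C ↦ BB

A->C, B->A, C->BB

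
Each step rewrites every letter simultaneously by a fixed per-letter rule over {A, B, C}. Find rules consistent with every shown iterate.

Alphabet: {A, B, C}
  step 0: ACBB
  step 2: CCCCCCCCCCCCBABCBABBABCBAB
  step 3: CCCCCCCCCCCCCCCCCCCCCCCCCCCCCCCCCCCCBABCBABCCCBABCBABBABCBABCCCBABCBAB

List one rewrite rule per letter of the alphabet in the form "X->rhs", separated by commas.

A->C, B->BAB, C->CCC

  step 2 ⇒ step 3: CCCCCCCCCCCCBABCBABBABCBAB ⇒ CCC·CCC·CCC·CCC·CCC·CCC·CCC·CCC·CCC·CCC·CCC·CCC·BAB·C·BAB·CCC·BAB·C·BAB·BAB·C·BAB·CCC·BAB·C·BAB
    A ↦ C
    B ↦ BAB
    C ↦ CCC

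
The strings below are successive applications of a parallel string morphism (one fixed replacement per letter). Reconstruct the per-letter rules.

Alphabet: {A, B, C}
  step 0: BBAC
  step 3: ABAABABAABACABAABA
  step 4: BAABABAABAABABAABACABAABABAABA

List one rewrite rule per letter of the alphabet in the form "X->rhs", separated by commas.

A->BA, B->A, C->CA

  step 3 ⇒ step 4: ABAABABAABACABAABA ⇒ BA·A·BA·BA·A·BA·A·BA·BA·A·BA·CA·BA·A·BA·BA·A·BA
    A ↦ BA
    B ↦ A
    C ↦ CA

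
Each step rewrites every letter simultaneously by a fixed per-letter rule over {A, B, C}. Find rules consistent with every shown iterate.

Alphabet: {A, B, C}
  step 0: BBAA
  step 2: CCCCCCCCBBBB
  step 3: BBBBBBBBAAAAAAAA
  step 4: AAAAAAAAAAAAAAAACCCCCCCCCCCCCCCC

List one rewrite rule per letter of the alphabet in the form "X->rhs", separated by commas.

  step 3 ⇒ step 4: BBBBBBBBAAAAAAAA ⇒ AA·AA·AA·AA·AA·AA·AA·AA·CC·CC·CC·CC·CC·CC·CC·CC
    A ↦ CC
    B ↦ AA
  step 2 ⇒ step 3: CCCCCCCCBBBB ⇒ B·B·B·B·B·B·B·B·AA·AA·AA·AA
    C ↦ B

A->CC, B->AA, C->B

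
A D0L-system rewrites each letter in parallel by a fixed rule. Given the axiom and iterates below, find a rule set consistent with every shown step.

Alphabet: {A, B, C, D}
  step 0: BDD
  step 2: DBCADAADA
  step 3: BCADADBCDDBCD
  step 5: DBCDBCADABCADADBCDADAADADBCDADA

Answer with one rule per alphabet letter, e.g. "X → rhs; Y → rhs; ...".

  step 2 ⇒ step 3: DBCADAADA ⇒ BC·AD·A·D·BC·D·D·BC·D
    A ↦ D
    B ↦ AD
    C ↦ A
    D ↦ BC

A->D, B->AD, C->A, D->BC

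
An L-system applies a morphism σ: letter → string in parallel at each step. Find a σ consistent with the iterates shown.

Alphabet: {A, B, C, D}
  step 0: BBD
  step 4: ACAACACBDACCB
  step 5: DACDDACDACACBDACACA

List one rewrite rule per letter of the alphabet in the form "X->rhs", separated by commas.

A->D, B->A, C->AC, D->CB

  step 4 ⇒ step 5: ACAACACBDACCB ⇒ D·AC·D·D·AC·D·AC·A·CB·D·AC·AC·A
    A ↦ D
    B ↦ A
    C ↦ AC
    D ↦ CB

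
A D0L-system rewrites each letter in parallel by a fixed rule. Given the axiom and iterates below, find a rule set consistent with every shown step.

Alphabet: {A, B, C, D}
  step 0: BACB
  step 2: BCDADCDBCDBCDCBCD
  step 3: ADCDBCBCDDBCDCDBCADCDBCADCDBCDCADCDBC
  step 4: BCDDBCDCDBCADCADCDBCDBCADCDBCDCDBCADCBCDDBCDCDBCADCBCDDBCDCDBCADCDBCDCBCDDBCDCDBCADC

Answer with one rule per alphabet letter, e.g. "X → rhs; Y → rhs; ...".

  step 3 ⇒ step 4: ADCDBCBCDDBCDCDBCADCDBCADCDBCDCADCDBC ⇒ BCD·DBC·DC·DBC·A·DC·A·DC·DBC·DBC·A·DC·DBC·DC·DBC·A·DC·BCD·DBC·DC·DBC·A·DC·BCD·DBC·DC·DBC·A·DC·DBC·DC·BCD·DBC·DC·DBC·A·DC
    A ↦ BCD
    B ↦ A
    C ↦ DC
    D ↦ DBC

A->BCD, B->A, C->DC, D->DBC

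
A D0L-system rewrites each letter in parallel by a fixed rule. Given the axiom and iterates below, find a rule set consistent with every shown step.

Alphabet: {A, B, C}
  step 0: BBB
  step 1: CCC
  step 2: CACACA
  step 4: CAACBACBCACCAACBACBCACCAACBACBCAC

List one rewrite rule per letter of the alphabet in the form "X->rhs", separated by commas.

A->ACB, B->C, C->CA

  step 1 ⇒ step 2: CCC ⇒ CA·CA·CA
    C ↦ CA
    A ↦ ACB  (constrained at step 2)
  step 0 ⇒ step 1: BBB ⇒ C·C·C
    B ↦ C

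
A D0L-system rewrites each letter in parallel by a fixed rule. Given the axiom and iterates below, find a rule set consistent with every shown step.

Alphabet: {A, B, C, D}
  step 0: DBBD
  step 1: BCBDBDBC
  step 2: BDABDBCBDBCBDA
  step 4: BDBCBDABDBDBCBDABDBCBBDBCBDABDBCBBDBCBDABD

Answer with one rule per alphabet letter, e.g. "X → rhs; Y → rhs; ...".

  step 1 ⇒ step 2: BCBDBDBC ⇒ BD·A·BD·BC·BD·BC·BD·A
    B ↦ BD
    C ↦ A
    D ↦ BC
    A ↦ B  (constrained at step 2)

A->B, B->BD, C->A, D->BC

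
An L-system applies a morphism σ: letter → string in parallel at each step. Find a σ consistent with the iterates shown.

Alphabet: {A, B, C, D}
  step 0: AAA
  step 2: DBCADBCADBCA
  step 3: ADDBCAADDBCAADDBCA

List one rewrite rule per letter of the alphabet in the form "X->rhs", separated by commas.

  step 2 ⇒ step 3: DBCADBCADBCA ⇒ A·D·DB·CA·A·D·DB·CA·A·D·DB·CA
    A ↦ CA
    B ↦ D
    C ↦ DB
    D ↦ A

A->CA, B->D, C->DB, D->A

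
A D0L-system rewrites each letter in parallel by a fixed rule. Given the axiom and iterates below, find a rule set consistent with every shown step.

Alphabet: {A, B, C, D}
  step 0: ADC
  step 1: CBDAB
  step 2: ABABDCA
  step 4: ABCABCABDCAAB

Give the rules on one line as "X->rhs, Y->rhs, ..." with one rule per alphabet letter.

  step 1 ⇒ step 2: CBDAB ⇒ AB·A·BD·C·A
    A ↦ C
    B ↦ A
    C ↦ AB
    D ↦ BD

A->C, B->A, C->AB, D->BD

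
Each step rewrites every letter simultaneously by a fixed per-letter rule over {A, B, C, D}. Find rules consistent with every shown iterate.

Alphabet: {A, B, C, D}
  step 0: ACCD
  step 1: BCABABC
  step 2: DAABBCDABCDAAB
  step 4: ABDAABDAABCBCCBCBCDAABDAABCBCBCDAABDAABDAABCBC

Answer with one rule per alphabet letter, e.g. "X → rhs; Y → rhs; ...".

  step 1 ⇒ step 2: BCABABC ⇒ DA·AB·BC·DA·BC·DA·AB
    A ↦ BC
    B ↦ DA
    C ↦ AB
  step 0 ⇒ step 1: ACCD ⇒ BC·AB·AB·C
    D ↦ C

A->BC, B->DA, C->AB, D->C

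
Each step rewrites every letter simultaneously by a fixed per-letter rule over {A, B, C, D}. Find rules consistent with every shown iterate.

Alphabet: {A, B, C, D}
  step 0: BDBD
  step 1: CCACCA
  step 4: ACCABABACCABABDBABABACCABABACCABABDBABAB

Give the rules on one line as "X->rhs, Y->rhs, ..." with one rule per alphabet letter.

A->DB, B->CC, C->AB, D->A

  step 0 ⇒ step 1: BDBD ⇒ CC·A·CC·A
    B ↦ CC
    D ↦ A
    A ↦ DB  (constrained at step 1)
    C ↦ AB  (constrained at step 1)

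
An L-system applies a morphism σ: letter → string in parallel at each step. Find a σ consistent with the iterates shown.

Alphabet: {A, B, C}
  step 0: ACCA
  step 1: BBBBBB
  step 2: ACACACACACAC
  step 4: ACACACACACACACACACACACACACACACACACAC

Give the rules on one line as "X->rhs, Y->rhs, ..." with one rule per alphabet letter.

A->B, B->AC, C->BB

  step 1 ⇒ step 2: BBBBBB ⇒ AC·AC·AC·AC·AC·AC
    B ↦ AC
  step 0 ⇒ step 1: ACCA ⇒ B·BB·BB·B
    A ↦ B
  step 0 ⇒ step 1: ACCA ⇒ B·BB·BB·B
    C ↦ BB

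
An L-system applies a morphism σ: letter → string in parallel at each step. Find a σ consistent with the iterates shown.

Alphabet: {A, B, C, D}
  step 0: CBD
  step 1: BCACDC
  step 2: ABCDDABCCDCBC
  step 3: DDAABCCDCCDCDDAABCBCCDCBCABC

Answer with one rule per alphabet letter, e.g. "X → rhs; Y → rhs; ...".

A->DDA, B->A, C->BC, D->CDC

  step 2 ⇒ step 3: ABCDDABCCDCBC ⇒ DDA·A·BC·CDC·CDC·DDA·A·BC·BC·CDC·BC·A·BC
    A ↦ DDA
    B ↦ A
    C ↦ BC
    D ↦ CDC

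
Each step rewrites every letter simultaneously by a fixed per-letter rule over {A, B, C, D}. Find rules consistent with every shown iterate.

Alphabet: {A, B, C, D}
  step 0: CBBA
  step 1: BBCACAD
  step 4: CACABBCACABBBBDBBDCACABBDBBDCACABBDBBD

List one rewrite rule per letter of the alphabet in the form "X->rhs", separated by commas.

A->D, B->CA, C->BB, D->BB

  step 0 ⇒ step 1: CBBA ⇒ BB·CA·CA·D
    A ↦ D
    B ↦ CA
    C ↦ BB
    D ↦ BB  (constrained at step 1)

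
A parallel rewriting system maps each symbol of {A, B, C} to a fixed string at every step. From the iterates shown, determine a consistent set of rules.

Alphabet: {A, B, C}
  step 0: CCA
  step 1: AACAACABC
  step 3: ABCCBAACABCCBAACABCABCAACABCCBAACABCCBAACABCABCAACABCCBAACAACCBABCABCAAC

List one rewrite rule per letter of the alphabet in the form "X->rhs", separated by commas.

A->ABC, B->CB, C->AAC

  step 0 ⇒ step 1: CCA ⇒ AAC·AAC·ABC
    A ↦ ABC
    C ↦ AAC
    B ↦ CB  (constrained at step 1)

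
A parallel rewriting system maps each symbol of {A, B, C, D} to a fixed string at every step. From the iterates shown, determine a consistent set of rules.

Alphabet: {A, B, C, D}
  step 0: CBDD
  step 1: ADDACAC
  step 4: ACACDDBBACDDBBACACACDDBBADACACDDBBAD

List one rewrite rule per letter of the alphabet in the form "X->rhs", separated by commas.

A->BB, B->D, C->AD, D->AC

  step 0 ⇒ step 1: CBDD ⇒ AD·D·AC·AC
    B ↦ D
    C ↦ AD
    D ↦ AC
    A ↦ BB  (constrained at step 1)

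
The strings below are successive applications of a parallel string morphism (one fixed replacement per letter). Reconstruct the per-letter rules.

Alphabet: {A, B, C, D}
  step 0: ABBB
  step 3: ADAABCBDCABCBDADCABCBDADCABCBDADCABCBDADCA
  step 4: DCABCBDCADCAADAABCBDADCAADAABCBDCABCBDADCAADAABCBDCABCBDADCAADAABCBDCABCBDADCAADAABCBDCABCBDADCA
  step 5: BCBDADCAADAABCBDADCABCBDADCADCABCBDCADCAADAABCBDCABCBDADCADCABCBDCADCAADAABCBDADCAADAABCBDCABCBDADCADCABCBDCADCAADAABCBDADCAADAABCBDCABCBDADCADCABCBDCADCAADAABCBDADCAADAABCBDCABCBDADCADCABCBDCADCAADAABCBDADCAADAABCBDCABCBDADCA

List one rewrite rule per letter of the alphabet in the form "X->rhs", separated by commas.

A->DCA, B->A, C->DA, D->BCB

  step 4 ⇒ step 5: DCABCBDCADCAADAABCBDADCAADAABCBDCABCBDADCAADAABCBDCABCBDADCAADAABCBDCABCBDADCAADAABCBDCABCBDADCA ⇒ BCB·DA·DCA·A·DA·A·BCB·DA·DCA·BCB·DA·DCA·DCA·BCB·DCA·DCA·A·DA·A·BCB·DCA·BCB·DA·DCA·DCA·BCB·DCA·DCA·A·DA·A·BCB·DA·DCA·A·DA·A·BCB·DCA·BCB·DA·DCA·DCA·BCB·DCA·DCA·A·DA·A·BCB·DA·DCA·A·DA·A·BCB·DCA·BCB·DA·DCA·DCA·BCB·DCA·DCA·A·DA·A·BCB·DA·DCA·A·DA·A·BCB·DCA·BCB·DA·DCA·DCA·BCB·DCA·DCA·A·DA·A·BCB·DA·DCA·A·DA·A·BCB·DCA·BCB·DA·DCA
    A ↦ DCA
    B ↦ A
    C ↦ DA
    D ↦ BCB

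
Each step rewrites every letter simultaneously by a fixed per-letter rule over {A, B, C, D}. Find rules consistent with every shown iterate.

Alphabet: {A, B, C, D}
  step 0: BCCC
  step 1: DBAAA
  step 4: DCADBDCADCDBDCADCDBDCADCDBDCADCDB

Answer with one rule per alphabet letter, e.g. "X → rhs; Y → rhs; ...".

A->DB, B->DB, C->A, D->DC

  step 0 ⇒ step 1: BCCC ⇒ DB·A·A·A
    B ↦ DB
    C ↦ A
    A ↦ DB  (constrained at step 1)
    D ↦ DC  (constrained at step 1)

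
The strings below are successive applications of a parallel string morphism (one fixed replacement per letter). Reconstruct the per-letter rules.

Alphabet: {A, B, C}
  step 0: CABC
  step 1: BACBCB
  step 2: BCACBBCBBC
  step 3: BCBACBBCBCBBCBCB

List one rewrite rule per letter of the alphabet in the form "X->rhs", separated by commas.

A->AC, B->BC, C->B

  step 2 ⇒ step 3: BCACBBCBBC ⇒ BC·B·AC·B·BC·BC·B·BC·BC·B
    A ↦ AC
    B ↦ BC
    C ↦ B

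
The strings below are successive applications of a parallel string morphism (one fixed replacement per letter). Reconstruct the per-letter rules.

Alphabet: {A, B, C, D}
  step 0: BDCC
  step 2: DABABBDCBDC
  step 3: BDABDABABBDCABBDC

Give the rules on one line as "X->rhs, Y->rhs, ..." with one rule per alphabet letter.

A->D, B->AB, C->DC, D->B

  step 2 ⇒ step 3: DABABBDCBDC ⇒ B·D·AB·D·AB·AB·B·DC·AB·B·DC
    A ↦ D
    B ↦ AB
    C ↦ DC
    D ↦ B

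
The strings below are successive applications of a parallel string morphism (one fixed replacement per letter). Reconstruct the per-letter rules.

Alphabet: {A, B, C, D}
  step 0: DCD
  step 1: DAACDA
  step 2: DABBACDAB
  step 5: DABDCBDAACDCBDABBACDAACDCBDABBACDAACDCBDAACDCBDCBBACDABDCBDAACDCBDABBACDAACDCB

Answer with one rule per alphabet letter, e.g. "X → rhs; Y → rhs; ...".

  step 1 ⇒ step 2: DAACDA ⇒ DA·B·B·AC·DA·B
    A ↦ B
    C ↦ AC
    D ↦ DA
    B ↦ DCB  (constrained at step 2)

A->B, B->DCB, C->AC, D->DA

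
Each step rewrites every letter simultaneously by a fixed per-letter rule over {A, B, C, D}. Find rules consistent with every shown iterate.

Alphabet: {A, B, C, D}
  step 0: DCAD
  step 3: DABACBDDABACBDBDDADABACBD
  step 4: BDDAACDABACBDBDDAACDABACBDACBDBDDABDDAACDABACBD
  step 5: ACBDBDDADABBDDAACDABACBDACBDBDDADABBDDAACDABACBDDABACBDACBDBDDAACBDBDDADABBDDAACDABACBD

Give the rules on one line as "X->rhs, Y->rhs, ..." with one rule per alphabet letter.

  step 4 ⇒ step 5: BDDAACDABACBDBDDAACDABACBDACBDBDDABDDAACDABACBD ⇒ AC·BD·BD·DA·DA·B·BD·DA·AC·DA·B·AC·BD·AC·BD·BD·DA·DA·B·BD·DA·AC·DA·B·AC·BD·DA·B·AC·BD·AC·BD·BD·DA·AC·BD·BD·DA·DA·B·BD·DA·AC·DA·B·AC·BD
    A ↦ DA
    B ↦ AC
    C ↦ B
    D ↦ BD

A->DA, B->AC, C->B, D->BD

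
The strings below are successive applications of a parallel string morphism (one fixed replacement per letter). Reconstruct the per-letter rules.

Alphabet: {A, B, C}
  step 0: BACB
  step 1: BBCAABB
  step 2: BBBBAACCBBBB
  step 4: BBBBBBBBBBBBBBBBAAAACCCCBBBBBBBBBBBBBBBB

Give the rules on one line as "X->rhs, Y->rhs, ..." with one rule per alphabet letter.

  step 1 ⇒ step 2: BBCAABB ⇒ BB·BB·AA·C·C·BB·BB
    A ↦ C
    B ↦ BB
    C ↦ AA

A->C, B->BB, C->AA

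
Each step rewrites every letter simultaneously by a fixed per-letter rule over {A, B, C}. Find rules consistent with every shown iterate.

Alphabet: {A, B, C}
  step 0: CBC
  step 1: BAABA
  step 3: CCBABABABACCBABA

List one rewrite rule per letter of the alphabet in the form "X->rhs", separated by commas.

  step 0 ⇒ step 1: CBC ⇒ BA·A·BA
    B ↦ A
    C ↦ BA
    A ↦ CC  (constrained at step 1)

A->CC, B->A, C->BA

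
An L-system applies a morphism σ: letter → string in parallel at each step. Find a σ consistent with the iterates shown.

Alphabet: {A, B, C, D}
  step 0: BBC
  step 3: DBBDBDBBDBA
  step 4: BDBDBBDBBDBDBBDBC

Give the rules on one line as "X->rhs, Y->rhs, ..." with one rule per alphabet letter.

A->C, B->DB, C->A, D->B

  step 3 ⇒ step 4: DBBDBDBBDBA ⇒ B·DB·DB·B·DB·B·DB·DB·B·DB·C
    A ↦ C
    B ↦ DB
    D ↦ B
    C ↦ A  (constrained at step 0)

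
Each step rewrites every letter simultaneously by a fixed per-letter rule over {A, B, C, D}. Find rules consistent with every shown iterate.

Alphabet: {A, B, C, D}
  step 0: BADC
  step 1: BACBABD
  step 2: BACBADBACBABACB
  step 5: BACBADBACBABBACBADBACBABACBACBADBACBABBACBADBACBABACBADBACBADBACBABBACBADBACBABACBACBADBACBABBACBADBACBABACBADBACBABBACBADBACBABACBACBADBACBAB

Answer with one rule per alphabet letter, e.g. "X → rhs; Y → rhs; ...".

A->BA, B->BAC, C->D, D->B

  step 1 ⇒ step 2: BACBABD ⇒ BAC·BA·D·BAC·BA·BAC·B
    A ↦ BA
    B ↦ BAC
    C ↦ D
    D ↦ B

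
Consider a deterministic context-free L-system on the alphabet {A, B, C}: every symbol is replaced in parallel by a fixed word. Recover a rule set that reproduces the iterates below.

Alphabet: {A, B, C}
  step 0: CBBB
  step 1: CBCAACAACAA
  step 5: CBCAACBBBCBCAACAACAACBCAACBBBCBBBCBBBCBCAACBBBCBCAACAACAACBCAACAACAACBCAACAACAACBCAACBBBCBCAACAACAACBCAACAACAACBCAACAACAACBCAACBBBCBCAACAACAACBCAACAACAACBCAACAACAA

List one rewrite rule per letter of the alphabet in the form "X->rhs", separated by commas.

  step 0 ⇒ step 1: CBBB ⇒ CB·CAA·CAA·CAA
    B ↦ CAA
    C ↦ CB
    A ↦ B  (constrained at step 1)

A->B, B->CAA, C->CB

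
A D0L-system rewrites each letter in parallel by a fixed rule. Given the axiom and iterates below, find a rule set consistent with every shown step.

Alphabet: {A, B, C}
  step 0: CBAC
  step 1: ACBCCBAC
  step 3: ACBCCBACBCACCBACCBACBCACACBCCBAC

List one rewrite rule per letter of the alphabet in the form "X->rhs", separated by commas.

A->CB, B->BC, C->AC

  step 0 ⇒ step 1: CBAC ⇒ AC·BC·CB·AC
    A ↦ CB
    B ↦ BC
    C ↦ AC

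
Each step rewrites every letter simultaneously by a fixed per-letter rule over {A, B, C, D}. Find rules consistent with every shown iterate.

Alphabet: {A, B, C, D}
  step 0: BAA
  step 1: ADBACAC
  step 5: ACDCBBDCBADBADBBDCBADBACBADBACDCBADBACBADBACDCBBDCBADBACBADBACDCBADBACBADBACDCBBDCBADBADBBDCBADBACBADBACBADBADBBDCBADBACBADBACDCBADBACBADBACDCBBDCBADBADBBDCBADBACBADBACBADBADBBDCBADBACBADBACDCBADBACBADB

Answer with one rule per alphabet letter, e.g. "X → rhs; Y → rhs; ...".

  step 0 ⇒ step 1: BAA ⇒ ADB·AC·AC
    A ↦ AC
    B ↦ ADB
    C ↦ DCB  (constrained at step 1)
    D ↦ B  (constrained at step 1)

A->AC, B->ADB, C->DCB, D->B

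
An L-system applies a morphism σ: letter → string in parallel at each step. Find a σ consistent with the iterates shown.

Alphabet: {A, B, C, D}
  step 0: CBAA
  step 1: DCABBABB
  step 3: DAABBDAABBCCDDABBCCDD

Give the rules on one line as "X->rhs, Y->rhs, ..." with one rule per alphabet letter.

A->ABB, B->C, C->D, D->DA

  step 0 ⇒ step 1: CBAA ⇒ D·C·ABB·ABB
    A ↦ ABB
    B ↦ C
    C ↦ D
    D ↦ DA  (constrained at step 1)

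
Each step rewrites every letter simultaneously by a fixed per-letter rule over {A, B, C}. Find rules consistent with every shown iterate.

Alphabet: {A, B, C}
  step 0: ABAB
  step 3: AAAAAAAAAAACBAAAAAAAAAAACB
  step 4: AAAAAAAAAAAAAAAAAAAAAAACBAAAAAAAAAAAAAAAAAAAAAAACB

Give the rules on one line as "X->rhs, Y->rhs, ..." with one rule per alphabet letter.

A->AA, B->CB, C->A

  step 3 ⇒ step 4: AAAAAAAAAAACBAAAAAAAAAAACB ⇒ AA·AA·AA·AA·AA·AA·AA·AA·AA·AA·AA·A·CB·AA·AA·AA·AA·AA·AA·AA·AA·AA·AA·AA·A·CB
    A ↦ AA
    B ↦ CB
    C ↦ A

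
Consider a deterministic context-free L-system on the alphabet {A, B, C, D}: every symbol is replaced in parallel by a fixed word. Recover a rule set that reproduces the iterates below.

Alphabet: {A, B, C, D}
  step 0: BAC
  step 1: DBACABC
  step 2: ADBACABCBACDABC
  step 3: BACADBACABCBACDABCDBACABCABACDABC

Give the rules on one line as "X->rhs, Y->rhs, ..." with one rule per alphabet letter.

  step 2 ⇒ step 3: ADBACABCBACDABC ⇒ BAC·A·D·BAC·ABC·BAC·D·ABC·D·BAC·ABC·A·BAC·D·ABC
    A ↦ BAC
    B ↦ D
    C ↦ ABC
    D ↦ A

A->BAC, B->D, C->ABC, D->A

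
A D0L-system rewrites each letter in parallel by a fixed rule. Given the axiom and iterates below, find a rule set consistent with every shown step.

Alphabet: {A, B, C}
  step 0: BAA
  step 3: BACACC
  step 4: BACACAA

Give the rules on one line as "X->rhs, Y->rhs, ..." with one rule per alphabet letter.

  step 3 ⇒ step 4: BACACC ⇒ BA·C·A·C·A·A
    A ↦ C
    B ↦ BA
    C ↦ A

A->C, B->BA, C->A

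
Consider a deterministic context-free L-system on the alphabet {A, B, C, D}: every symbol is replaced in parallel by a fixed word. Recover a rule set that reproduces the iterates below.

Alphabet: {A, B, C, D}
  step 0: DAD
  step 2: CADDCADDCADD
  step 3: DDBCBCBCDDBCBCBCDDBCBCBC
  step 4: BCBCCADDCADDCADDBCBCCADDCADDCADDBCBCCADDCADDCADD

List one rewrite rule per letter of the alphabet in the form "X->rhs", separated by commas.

A->BC, B->CA, C->DD, D->BC

  step 3 ⇒ step 4: DDBCBCBCDDBCBCBCDDBCBCBC ⇒ BC·BC·CA·DD·CA·DD·CA·DD·BC·BC·CA·DD·CA·DD·CA·DD·BC·BC·CA·DD·CA·DD·CA·DD
    B ↦ CA
    C ↦ DD
    D ↦ BC
  step 2 ⇒ step 3: CADDCADDCADD ⇒ DD·BC·BC·BC·DD·BC·BC·BC·DD·BC·BC·BC
    A ↦ BC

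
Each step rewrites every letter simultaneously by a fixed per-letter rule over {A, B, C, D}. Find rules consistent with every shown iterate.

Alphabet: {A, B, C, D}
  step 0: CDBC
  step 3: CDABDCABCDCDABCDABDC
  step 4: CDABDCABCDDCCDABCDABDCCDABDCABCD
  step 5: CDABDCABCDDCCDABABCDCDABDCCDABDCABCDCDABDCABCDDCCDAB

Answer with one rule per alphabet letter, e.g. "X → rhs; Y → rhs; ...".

  step 4 ⇒ step 5: CDABDCABCDDCCDABCDABDCCDABDCABCD ⇒ CD·AB·D·C·AB·CD·D·C·CD·AB·AB·CD·CD·AB·D·C·CD·AB·D·C·AB·CD·CD·AB·D·C·AB·CD·D·C·CD·AB
    A ↦ D
    B ↦ C
    C ↦ CD
    D ↦ AB

A->D, B->C, C->CD, D->AB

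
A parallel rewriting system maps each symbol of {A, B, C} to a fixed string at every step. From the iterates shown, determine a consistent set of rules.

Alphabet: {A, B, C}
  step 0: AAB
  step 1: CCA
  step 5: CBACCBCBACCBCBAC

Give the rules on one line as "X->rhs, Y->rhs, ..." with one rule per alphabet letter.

A->C, B->A, C->CB

  step 0 ⇒ step 1: AAB ⇒ C·C·A
    A ↦ C
    B ↦ A
    C ↦ CB  (constrained at step 1)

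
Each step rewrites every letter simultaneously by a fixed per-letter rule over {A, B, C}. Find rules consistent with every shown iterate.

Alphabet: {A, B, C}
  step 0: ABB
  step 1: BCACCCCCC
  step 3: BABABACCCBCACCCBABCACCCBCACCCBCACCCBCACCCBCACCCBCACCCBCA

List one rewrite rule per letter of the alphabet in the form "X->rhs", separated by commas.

A->BCA, B->CCC, C->BA

  step 0 ⇒ step 1: ABB ⇒ BCA·CCC·CCC
    A ↦ BCA
    B ↦ CCC
    C ↦ BA  (constrained at step 1)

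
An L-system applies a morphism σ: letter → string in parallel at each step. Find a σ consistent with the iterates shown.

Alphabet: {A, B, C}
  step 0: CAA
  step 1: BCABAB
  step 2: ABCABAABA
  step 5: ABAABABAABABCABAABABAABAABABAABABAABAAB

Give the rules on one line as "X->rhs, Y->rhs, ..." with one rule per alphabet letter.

A->AB, B->A, C->BC

  step 1 ⇒ step 2: BCABAB ⇒ A·BC·AB·A·AB·A
    A ↦ AB
    B ↦ A
    C ↦ BC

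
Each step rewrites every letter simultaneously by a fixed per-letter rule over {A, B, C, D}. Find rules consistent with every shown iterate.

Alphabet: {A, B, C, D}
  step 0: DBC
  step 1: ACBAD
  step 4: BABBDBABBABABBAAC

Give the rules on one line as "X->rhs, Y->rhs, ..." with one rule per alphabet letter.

  step 0 ⇒ step 1: DBC ⇒ AC·BA·D
    B ↦ BA
    C ↦ D
    D ↦ AC
    A ↦ B  (constrained at step 1)

A->B, B->BA, C->D, D->AC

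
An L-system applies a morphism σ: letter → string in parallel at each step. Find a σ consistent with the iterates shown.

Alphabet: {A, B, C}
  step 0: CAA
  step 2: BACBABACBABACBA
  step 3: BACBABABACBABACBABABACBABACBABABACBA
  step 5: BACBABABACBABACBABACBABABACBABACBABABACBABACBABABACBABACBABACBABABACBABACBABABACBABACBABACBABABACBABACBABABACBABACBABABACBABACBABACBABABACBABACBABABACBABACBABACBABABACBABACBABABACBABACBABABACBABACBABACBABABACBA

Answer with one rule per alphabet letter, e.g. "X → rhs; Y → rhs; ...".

A->BA, B->BAC, C->BA

  step 2 ⇒ step 3: BACBABACBABACBA ⇒ BAC·BA·BA·BAC·BA·BAC·BA·BA·BAC·BA·BAC·BA·BA·BAC·BA
    A ↦ BA
    B ↦ BAC
    C ↦ BA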